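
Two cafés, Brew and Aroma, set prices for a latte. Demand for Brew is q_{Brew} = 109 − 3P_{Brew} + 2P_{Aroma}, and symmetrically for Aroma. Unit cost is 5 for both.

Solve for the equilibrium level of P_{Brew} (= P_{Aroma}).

Brew's profit: π = (P_{Brew} − 5)(109 − 3P_{Brew} + 2P_{Aroma}).
∂π/∂P_{Brew} = 124 − 6P_{Brew} + 2P_{Aroma} = 0 ⇒ P_{Brew} = 62/3 + (1/3)P_{Aroma}.
By symmetry P_{Aroma} = P_{Brew}; substituting into the reaction function, (2/3)P_{Brew} = 62/3 and P_{Brew} = 31.

31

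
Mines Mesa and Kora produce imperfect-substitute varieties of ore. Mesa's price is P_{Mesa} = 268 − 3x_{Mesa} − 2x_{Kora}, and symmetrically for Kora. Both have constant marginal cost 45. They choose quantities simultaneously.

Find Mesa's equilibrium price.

128.625

Mine Mesa's profit: π = x_{Mesa}(268 − 3x_{Mesa} − 2x_{Kora}) − 45x_{Mesa}.
∂π/∂x_{Mesa} = 223 − 6x_{Mesa} − 2x_{Kora} = 0 ⇒ x_{Mesa} = 223/6 − (1/3)x_{Kora}.
Setting x_{Mesa} = x_{Kora} in the reaction function: x_{Mesa} = 223/6 − (1/3)x_{Mesa}, so x_{Mesa} = (223/6) / (4/3) = 27.875.
P_{Mesa} = 268 − 3·27.875 − 2·27.875 = 128.625.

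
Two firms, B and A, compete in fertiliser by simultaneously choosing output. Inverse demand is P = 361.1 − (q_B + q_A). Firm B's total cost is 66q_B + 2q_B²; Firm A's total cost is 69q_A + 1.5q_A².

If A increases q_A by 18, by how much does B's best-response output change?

-3

Firm B's profit: π = q_B(361.1 − (q_B + q_A)) − 66q_B − 2q_B².
∂π/∂q_B = 295.1 − 6q_B − q_A = 0, so q_B = 2951/60 − (1/6)q_A.
The reaction-function slope is −1/6, so an 18-unit rise in q_A moves q_B by −1/6 × 18 = −3. B's best response falls — the actions are strategic substitutes.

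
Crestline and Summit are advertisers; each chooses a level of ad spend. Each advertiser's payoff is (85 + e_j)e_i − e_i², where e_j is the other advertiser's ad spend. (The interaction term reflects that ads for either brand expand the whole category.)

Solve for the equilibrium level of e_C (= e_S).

Crestline's payoff is (85 + e_S)e_C − e_C².
∂π/∂e_C = 85 + e_S − 2e_C = 0, so e_C = 42.5 + 0.5e_S.
The game is symmetric, so in equilibrium e_S = e_C: the reaction function gives 0.5e_C = 42.5, hence e_C = 85.

85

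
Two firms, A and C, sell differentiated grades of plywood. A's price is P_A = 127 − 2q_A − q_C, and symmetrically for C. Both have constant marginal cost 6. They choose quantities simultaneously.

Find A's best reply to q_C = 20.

Firm A's profit: π = q_A(127 − 2q_A − q_C) − 6q_A.
∂π/∂q_A = 121 − 4q_A − q_C = 0 ⇒ q_A = 30.25 − 0.25q_C.
At q_C = 20: q_A = 30.25 − 0.25·20 = 25.25.

25.25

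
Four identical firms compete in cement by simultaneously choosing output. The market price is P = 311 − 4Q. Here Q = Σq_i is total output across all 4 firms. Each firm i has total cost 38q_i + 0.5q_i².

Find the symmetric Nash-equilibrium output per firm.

13

A representative firm's profit is π_i = q_i(311 − 4Q) − 38q_i − 0.5q_i², with Q = q_i + Σ_{j≠i} q_j.
First-order condition: 273 − 9q_i − 4Σ_{j≠i} q_j = 0.
Imposing symmetry (q_j = q for all j) turns Σ_{j≠i} q_j into 3q, so 273 = 21q and q = 13.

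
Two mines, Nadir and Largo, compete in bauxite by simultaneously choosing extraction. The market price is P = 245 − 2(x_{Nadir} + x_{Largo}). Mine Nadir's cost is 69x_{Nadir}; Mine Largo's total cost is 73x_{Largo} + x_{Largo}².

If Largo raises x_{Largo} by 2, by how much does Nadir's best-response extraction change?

Mine Nadir's profit: π = x_{Nadir}(245 − 2(x_{Nadir} + x_{Largo})) − 69x_{Nadir}.
∂π/∂x_{Nadir} = 176 − 4x_{Nadir} − 2x_{Largo} = 0, so x_{Nadir} = 44 − 0.5x_{Largo}.
The reaction-function slope is −0.5, so a 2-unit rise in x_{Largo} moves x_{Nadir} by −0.5 × 2 = −1. Nadir's best response falls — the actions are strategic substitutes.

-1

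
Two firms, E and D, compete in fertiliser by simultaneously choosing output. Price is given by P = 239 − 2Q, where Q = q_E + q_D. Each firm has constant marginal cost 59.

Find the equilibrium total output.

60

Firm E's profit: π = q_E(239 − 2(q_E + q_D)) − 59q_E.
∂π/∂q_E = 180 − 4q_E − 2q_D = 0, so q_E = 45 − 0.5q_D.
By symmetry q_D = q_E; substituting into the reaction function, 1.5q_E = 45 and q_E = 30.
Total output: 30 + 30 = 60.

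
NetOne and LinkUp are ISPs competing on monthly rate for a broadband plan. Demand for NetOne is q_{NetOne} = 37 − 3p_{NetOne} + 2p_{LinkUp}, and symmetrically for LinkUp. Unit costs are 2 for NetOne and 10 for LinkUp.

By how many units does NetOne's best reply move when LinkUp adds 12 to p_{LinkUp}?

4

NetOne's profit: π = (p_{NetOne} − 2)(37 − 3p_{NetOne} + 2p_{LinkUp}).
∂π/∂p_{NetOne} = 43 − 6p_{NetOne} + 2p_{LinkUp} = 0 ⇒ p_{NetOne} = 43/6 + (1/3)p_{LinkUp}.
The reaction-function slope is 1/3, so a 12-unit rise in p_{LinkUp} moves p_{NetOne} by 1/3 × 12 = 4. NetOne's best response rises — the actions are strategic complements.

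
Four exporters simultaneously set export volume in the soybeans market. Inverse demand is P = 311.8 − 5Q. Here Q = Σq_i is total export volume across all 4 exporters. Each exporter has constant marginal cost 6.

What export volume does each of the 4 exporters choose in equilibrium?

12.232

A representative exporter's profit is π_i = q_i(311.8 − 5Q) − 6q_i, with Q = q_i + Σ_{j≠i} q_j.
First-order condition: 305.8 − 10q_i − 5Σ_{j≠i} q_j = 0.
In a symmetric equilibrium every exporter chooses the same q, so Σ_{j≠i} q_j = 3q. The condition becomes 305.8 − 25q = 0, giving q = 305.8/25 = 12.232.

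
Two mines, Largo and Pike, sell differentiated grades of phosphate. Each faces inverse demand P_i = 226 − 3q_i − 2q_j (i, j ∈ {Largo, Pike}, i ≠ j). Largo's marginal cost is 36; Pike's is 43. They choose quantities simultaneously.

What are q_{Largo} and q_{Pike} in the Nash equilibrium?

Mine Largo's profit: π = q_{Largo}(226 − 3q_{Largo} − 2q_{Pike}) − 36q_{Largo}.
∂π/∂q_{Largo} = 190 − 6q_{Largo} − 2q_{Pike} = 0 ⇒ q_{Largo} = 95/3 − (1/3)q_{Pike}.
Similarly q_{Pike} = 30.5 − (1/3)q_{Largo}.
Plugging q_{Pike} into Largo's best response: q_{Largo} = 95/3 − (1/3)(30.5 − (1/3)q_{Largo}) ⇒ (8/9)q_{Largo} = 21.5, so q_{Largo} = 24.1875.
Then q_{Pike} = 30.5 − (1/3)·24.1875 = 22.4375.

24.1875, 22.4375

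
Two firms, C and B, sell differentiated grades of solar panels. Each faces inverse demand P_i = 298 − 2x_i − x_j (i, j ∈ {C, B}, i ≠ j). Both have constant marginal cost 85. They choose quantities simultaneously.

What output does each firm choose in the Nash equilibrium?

42.6

Firm C's profit: π = x_C(298 − 2x_C − x_B) − 85x_C.
∂π/∂x_C = 213 − 4x_C − x_B = 0 ⇒ x_C = 53.25 − 0.25x_B.
Setting x_C = x_B in the reaction function: x_C = 53.25 − 0.25x_C, so x_C = 53.25 / 1.25 = 42.6.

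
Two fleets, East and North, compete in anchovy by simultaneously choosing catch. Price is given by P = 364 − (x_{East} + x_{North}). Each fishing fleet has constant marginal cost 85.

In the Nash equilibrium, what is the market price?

178

Fishing fleet East's profit: π = x_{East}(364 − (x_{East} + x_{North})) − 85x_{East}.
∂π/∂x_{East} = 279 − 2x_{East} − x_{North} = 0, so x_{East} = 139.5 − 0.5x_{North}.
By symmetry x_{North} = x_{East}; substituting into the reaction function, 1.5x_{East} = 139.5 and x_{East} = 93.
Equilibrium price: P = 364 − 186 = 178.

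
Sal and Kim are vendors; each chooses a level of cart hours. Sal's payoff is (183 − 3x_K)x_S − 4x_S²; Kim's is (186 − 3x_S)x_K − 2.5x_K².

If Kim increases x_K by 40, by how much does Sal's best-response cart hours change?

Expanding Sal's payoff: 183x_S − 3x_Kx_S − 4x_S².
∂π/∂x_S = 183 − 3x_K − 8x_S = 0, so x_S = 22.875 − 0.375x_K.
The reaction-function slope is −0.375, so a 40-unit rise in x_K moves x_S by −0.375 × 40 = −15. Sal's best response falls — the actions are strategic substitutes.

-15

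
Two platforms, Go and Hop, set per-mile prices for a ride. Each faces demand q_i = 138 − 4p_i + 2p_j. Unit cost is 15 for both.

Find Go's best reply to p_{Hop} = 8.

Go's profit: π = (p_{Go} − 15)(138 − 4p_{Go} + 2p_{Hop}).
∂π/∂p_{Go} = 198 − 8p_{Go} + 2p_{Hop} = 0 ⇒ p_{Go} = 24.75 + 0.25p_{Hop}.
At p_{Hop} = 8: p_{Go} = 24.75 + 0.25·8 = 26.75.

26.75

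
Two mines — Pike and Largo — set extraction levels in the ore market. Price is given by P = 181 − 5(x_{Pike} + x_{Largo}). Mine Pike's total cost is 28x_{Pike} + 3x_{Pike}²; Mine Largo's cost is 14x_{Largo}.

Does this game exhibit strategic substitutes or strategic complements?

Mine Pike's profit: π = x_{Pike}(181 − 5(x_{Pike} + x_{Largo})) − 28x_{Pike} − 3x_{Pike}².
∂π/∂x_{Pike} = 153 − 16x_{Pike} − 5x_{Largo} = 0, so x_{Pike} = 9.5625 − 0.3125x_{Largo}.
The best-response slope dx_{Pike}/dx_{Largo} = −0.3125 < 0: the reaction function is downward-sloping, so the choices are strategic substitutes.

strategic substitutes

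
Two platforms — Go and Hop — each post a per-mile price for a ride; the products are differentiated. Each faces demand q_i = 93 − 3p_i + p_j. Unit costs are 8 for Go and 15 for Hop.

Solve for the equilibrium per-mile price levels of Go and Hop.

24, 27

Go's profit: π = (p_{Go} − 8)(93 − 3p_{Go} + p_{Hop}).
∂π/∂p_{Go} = 117 − 6p_{Go} + p_{Hop} = 0 ⇒ p_{Go} = 19.5 + (1/6)p_{Hop}.
Similarly p_{Hop} = 23 + (1/6)p_{Go}.
Substituting the second reaction function into the first: p_{Go} = 19.5 + (1/6)(23 + (1/6)p_{Go}), which gives (35/36)p_{Go} = 70/3 ⇒ p_{Go} = 24.
Then p_{Hop} = 23 + (1/6)·24 = 27.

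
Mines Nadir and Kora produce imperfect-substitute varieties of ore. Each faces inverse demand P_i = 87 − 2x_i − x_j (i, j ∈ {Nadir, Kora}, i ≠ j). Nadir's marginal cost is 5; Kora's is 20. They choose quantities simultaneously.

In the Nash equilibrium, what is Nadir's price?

39.8

Mine Nadir's profit: π = x_{Nadir}(87 − 2x_{Nadir} − x_{Kora}) − 5x_{Nadir}.
∂π/∂x_{Nadir} = 82 − 4x_{Nadir} − x_{Kora} = 0 ⇒ x_{Nadir} = 20.5 − 0.25x_{Kora}.
Similarly x_{Kora} = 16.75 − 0.25x_{Nadir}.
Substituting the second reaction function into the first: x_{Nadir} = 20.5 − 0.25(16.75 − 0.25x_{Nadir}), which gives 0.9375x_{Nadir} = 16.3125 ⇒ x_{Nadir} = 17.4.
Then x_{Kora} = 16.75 − 0.25·17.4 = 12.4.
P_{Nadir} = 87 − 2·17.4 − 12.4 = 39.8.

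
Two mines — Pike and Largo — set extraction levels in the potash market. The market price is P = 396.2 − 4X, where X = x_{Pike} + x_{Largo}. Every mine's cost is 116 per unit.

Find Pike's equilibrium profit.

2180.89

Mine Pike's profit: π = x_{Pike}(396.2 − 4(x_{Pike} + x_{Largo})) − 116x_{Pike}.
∂π/∂x_{Pike} = 280.2 − 8x_{Pike} − 4x_{Largo} = 0, so x_{Pike} = 35.025 − 0.5x_{Largo}.
By symmetry x_{Largo} = x_{Pike}; substituting into the reaction function, 1.5x_{Pike} = 35.025 and x_{Pike} = 23.35.
Price P = 396.2 − 4·46.7 = 209.4.
Pike's profit: (209.4 − 116)·23.35 = 2180.89.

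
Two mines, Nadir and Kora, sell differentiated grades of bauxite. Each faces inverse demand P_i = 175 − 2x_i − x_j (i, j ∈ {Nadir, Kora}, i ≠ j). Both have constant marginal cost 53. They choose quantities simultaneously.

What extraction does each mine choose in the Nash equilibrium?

Mine Nadir's profit: π = x_{Nadir}(175 − 2x_{Nadir} − x_{Kora}) − 53x_{Nadir}.
∂π/∂x_{Nadir} = 122 − 4x_{Nadir} − x_{Kora} = 0 ⇒ x_{Nadir} = 30.5 − 0.25x_{Kora}.
By symmetry x_{Kora} = x_{Nadir}; substituting into the reaction function, 1.25x_{Nadir} = 30.5 and x_{Nadir} = 24.4.

24.4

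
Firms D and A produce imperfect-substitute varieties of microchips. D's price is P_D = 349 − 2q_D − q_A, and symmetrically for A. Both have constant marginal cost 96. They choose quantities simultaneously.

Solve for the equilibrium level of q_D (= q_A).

Firm D's profit: π = q_D(349 − 2q_D − q_A) − 96q_D.
∂π/∂q_D = 253 − 4q_D − q_A = 0 ⇒ q_D = 63.25 − 0.25q_A.
The game is symmetric, so in equilibrium q_A = q_D: the reaction function gives 1.25q_D = 63.25, hence q_D = 50.6.

50.6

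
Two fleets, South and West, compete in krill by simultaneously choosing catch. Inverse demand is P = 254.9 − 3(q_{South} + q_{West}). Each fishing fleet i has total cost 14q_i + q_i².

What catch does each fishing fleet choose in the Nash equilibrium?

Fishing fleet South's profit: π = q_{South}(254.9 − 3(q_{South} + q_{West})) − 14q_{South} − q_{South}².
∂π/∂q_{South} = 240.9 − 8q_{South} − 3q_{West} = 0, so q_{South} = 30.1125 − 0.375q_{West}.
Setting q_{South} = q_{West} in the reaction function: q_{South} = 30.1125 − 0.375q_{South}, so q_{South} = 30.1125 / 1.375 = 21.9.

21.9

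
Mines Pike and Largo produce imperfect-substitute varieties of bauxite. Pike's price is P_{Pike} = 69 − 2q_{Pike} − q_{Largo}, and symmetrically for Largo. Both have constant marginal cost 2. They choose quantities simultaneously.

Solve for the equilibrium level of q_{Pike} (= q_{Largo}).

13.4

Mine Pike's profit: π = q_{Pike}(69 − 2q_{Pike} − q_{Largo}) − 2q_{Pike}.
∂π/∂q_{Pike} = 67 − 4q_{Pike} − q_{Largo} = 0 ⇒ q_{Pike} = 16.75 − 0.25q_{Largo}.
By symmetry q_{Largo} = q_{Pike}; substituting into the reaction function, 1.25q_{Pike} = 16.75 and q_{Pike} = 13.4.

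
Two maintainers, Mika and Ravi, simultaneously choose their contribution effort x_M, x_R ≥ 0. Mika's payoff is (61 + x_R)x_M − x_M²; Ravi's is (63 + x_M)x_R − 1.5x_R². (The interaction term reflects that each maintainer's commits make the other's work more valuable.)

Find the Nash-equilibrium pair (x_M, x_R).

49.2, 37.4

Expanding Mika's payoff: 61x_M + x_Rx_M − x_M².
∂π/∂x_M = 61 + x_R − 2x_M = 0, so x_M = 30.5 + 0.5x_R.
Likewise for Ravi: x_R = 21 + (1/3)x_M.
Solving the two reaction functions simultaneously: (1 − (0.5)(1/3))x_M = 30.5 + 0.5·21, so (5/6)x_M = 41 and x_M = 49.2.
Then x_R = 21 + (1/3)·49.2 = 37.4.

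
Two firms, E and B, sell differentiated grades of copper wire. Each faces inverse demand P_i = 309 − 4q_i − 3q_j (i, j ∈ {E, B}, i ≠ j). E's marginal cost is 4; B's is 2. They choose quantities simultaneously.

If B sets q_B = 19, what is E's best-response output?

31

Firm E's profit: π = q_E(309 − 4q_E − 3q_B) − 4q_E.
∂π/∂q_E = 305 − 8q_E − 3q_B = 0 ⇒ q_E = 38.125 − 0.375q_B.
At q_B = 19: q_E = 38.125 − 0.375·19 = 31.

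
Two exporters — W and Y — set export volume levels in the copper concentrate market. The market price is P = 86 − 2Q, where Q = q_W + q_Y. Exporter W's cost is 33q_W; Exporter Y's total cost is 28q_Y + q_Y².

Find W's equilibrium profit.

204.02

Exporter W's profit: π = q_W(86 − 2(q_W + q_Y)) − 33q_W.
∂π/∂q_W = 53 − 4q_W − 2q_Y = 0, so q_W = 13.25 − 0.5q_Y.
For Y: ∂π/∂q_Y = 58 − 6q_Y − 2q_W = 0 ⇒ q_Y = 29/3 − (1/3)q_W.
Plugging q_Y into W's best response: q_W = 13.25 − 0.5(29/3 − (1/3)q_W) ⇒ (5/6)q_W = 101/12, so q_W = 10.1.
Then q_Y = 29/3 − (1/3)·10.1 = 6.3.
Price P = 86 − 2·16.4 = 53.2.
W's profit: (53.2 − 33)·10.1 = 204.02.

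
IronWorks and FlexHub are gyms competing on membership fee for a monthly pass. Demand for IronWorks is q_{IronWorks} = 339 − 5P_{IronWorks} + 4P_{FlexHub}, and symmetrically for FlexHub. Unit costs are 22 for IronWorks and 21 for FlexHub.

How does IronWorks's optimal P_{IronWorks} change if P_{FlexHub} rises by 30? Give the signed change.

IronWorks's profit: π = (P_{IronWorks} − 22)(339 − 5P_{IronWorks} + 4P_{FlexHub}).
∂π/∂P_{IronWorks} = 449 − 10P_{IronWorks} + 4P_{FlexHub} = 0 ⇒ P_{IronWorks} = 44.9 + 0.4P_{FlexHub}.
The reaction-function slope is 0.4, so a 30-unit rise in P_{FlexHub} moves P_{IronWorks} by 0.4 × 30 = 12. IronWorks's best response rises — the actions are strategic complements.

12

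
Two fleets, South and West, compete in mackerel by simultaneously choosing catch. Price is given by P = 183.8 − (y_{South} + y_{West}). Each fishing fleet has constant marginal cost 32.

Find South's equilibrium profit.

Fishing fleet South's profit: π = y_{South}(183.8 − (y_{South} + y_{West})) − 32y_{South}.
∂π/∂y_{South} = 151.8 − 2y_{South} − y_{West} = 0, so y_{South} = 75.9 − 0.5y_{West}.
The game is symmetric, so in equilibrium y_{West} = y_{South}: the reaction function gives 1.5y_{South} = 75.9, hence y_{South} = 50.6.
Price P = 183.8 − 101.2 = 82.6.
South's profit: (82.6 − 32)·50.6 = 2560.36.

2560.36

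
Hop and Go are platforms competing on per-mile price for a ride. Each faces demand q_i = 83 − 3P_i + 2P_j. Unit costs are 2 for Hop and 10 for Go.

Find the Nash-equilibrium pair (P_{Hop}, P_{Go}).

Hop's profit: π = (P_{Hop} − 2)(83 − 3P_{Hop} + 2P_{Go}).
∂π/∂P_{Hop} = 89 − 6P_{Hop} + 2P_{Go} = 0 ⇒ P_{Hop} = 89/6 + (1/3)P_{Go}.
Similarly P_{Go} = 113/6 + (1/3)P_{Hop}.
Substituting the second reaction function into the first: P_{Hop} = 89/6 + (1/3)(113/6 + (1/3)P_{Hop}), which gives (8/9)P_{Hop} = 190/9 ⇒ P_{Hop} = 23.75.
Then P_{Go} = 113/6 + (1/3)·23.75 = 26.75.

23.75, 26.75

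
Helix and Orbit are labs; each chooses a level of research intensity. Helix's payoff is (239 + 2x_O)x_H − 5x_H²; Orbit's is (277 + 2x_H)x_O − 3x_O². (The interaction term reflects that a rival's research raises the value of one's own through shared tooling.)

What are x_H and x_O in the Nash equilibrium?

Expanding Helix's payoff: 239x_H + 2x_Ox_H − 5x_H².
∂π/∂x_H = 239 + 2x_O − 10x_H = 0, so x_H = 23.9 + 0.2x_O.
Likewise for Orbit: x_O = 277/6 + (1/3)x_H.
Substituting the second reaction function into the first: x_H = 23.9 + 0.2(277/6 + (1/3)x_H), which gives (14/15)x_H = 497/15 ⇒ x_H = 35.5.
Then x_O = 277/6 + (1/3)·35.5 = 58.

35.5, 58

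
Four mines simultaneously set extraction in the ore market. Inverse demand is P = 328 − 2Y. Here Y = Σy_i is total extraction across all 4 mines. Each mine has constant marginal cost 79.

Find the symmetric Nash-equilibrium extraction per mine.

A representative mine's profit is π_i = y_i(328 − 2Y) − 79y_i, with Y = y_i + Σ_{j≠i} y_j.
First-order condition: 249 − 4y_i − 2Σ_{j≠i} y_j = 0.
With identical mines, set every y_j = y: then 249 − 4y − 6y = 0, i.e. y = 249/10 = 24.9.

24.9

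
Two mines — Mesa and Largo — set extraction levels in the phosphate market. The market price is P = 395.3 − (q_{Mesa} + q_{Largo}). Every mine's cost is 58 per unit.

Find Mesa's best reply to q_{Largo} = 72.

Mine Mesa's profit: π = q_{Mesa}(395.3 − (q_{Mesa} + q_{Largo})) − 58q_{Mesa}.
∂π/∂q_{Mesa} = 337.3 − 2q_{Mesa} − q_{Largo} = 0, so q_{Mesa} = 168.65 − 0.5q_{Largo}.
At q_{Largo} = 72: q_{Mesa} = 168.65 − 0.5·72 = 132.65.

132.65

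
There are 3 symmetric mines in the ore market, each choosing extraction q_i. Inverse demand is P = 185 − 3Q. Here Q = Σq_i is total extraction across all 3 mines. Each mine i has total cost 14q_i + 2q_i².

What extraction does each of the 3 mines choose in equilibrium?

A representative mine's profit is π_i = q_i(185 − 3Q) − 14q_i − 2q_i², with Q = q_i + Σ_{j≠i} q_j.
First-order condition: 171 − 10q_i − 3Σ_{j≠i} q_j = 0.
In a symmetric equilibrium every mine chooses the same q, so Σ_{j≠i} q_j = 2q. The condition becomes 171 − 16q = 0, giving q = 171/16 = 10.6875.

10.6875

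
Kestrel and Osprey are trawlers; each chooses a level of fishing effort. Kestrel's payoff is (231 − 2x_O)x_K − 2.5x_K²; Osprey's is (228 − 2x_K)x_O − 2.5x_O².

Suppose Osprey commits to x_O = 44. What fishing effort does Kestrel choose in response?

28.6

Expanding Kestrel's payoff: 231x_K − 2x_Ox_K − 2.5x_K².
∂π/∂x_K = 231 − 2x_O − 5x_K = 0, so x_K = 46.2 − 0.4x_O.
At x_O = 44: x_K = 46.2 − 0.4·44 = 28.6.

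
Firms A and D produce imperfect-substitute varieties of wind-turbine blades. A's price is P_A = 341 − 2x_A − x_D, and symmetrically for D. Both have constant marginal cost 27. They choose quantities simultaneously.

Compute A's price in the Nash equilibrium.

152.6

Firm A's profit: π = x_A(341 − 2x_A − x_D) − 27x_A.
∂π/∂x_A = 314 − 4x_A − x_D = 0 ⇒ x_A = 78.5 − 0.25x_D.
Setting x_A = x_D in the reaction function: x_A = 78.5 − 0.25x_A, so x_A = 78.5 / 1.25 = 62.8.
P_A = 341 − 2·62.8 − 62.8 = 152.6.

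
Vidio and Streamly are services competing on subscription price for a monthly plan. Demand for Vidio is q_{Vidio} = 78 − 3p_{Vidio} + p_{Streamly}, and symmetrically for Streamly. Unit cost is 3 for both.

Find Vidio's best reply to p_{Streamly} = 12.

16.5

Vidio's profit: π = (p_{Vidio} − 3)(78 − 3p_{Vidio} + p_{Streamly}).
∂π/∂p_{Vidio} = 87 − 6p_{Vidio} + p_{Streamly} = 0 ⇒ p_{Vidio} = 14.5 + (1/6)p_{Streamly}.
At p_{Streamly} = 12: p_{Vidio} = 14.5 + (1/6)·12 = 16.5.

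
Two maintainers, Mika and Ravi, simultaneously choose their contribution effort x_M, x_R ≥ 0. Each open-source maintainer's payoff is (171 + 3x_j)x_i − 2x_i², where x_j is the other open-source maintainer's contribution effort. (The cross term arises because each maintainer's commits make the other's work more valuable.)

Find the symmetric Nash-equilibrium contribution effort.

Mika's payoff is (171 + 3x_R)x_M − 2x_M².
∂π/∂x_M = 171 + 3x_R − 4x_M = 0, so x_M = 42.75 + 0.75x_R.
By symmetry x_R = x_M; substituting into the reaction function, 0.25x_M = 42.75 and x_M = 171.

171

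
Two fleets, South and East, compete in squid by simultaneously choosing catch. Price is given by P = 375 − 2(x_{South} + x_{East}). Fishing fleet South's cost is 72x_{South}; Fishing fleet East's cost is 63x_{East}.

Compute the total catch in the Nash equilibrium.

Fishing fleet South's profit: π = x_{South}(375 − 2(x_{South} + x_{East})) − 72x_{South}.
∂π/∂x_{South} = 303 − 4x_{South} − 2x_{East} = 0, so x_{South} = 75.75 − 0.5x_{East}.
By the same steps for East: x_{East} = 78 − 0.5x_{South}.
Plugging x_{East} into South's best response: x_{South} = 75.75 − 0.5(78 − 0.5x_{South}) ⇒ 0.75x_{South} = 36.75, so x_{South} = 49.
Then x_{East} = 78 − 0.5·49 = 53.5.
Total catch: 49 + 53.5 = 102.5.

102.5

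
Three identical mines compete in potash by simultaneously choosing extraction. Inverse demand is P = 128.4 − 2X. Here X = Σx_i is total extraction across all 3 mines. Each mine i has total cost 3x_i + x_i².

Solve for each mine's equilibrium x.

A representative mine's profit is π_i = x_i(128.4 − 2X) − 3x_i − x_i², with X = x_i + Σ_{j≠i} x_j.
First-order condition: 125.4 − 6x_i − 2Σ_{j≠i} x_j = 0.
In a symmetric equilibrium every mine chooses the same x, so Σ_{j≠i} x_j = 2x. The condition becomes 125.4 − 10x = 0, giving x = 125.4/10 = 12.54.

12.54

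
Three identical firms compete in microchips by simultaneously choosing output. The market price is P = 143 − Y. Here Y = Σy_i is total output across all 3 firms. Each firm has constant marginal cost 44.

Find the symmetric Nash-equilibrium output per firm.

24.75

A representative firm's profit is π_i = y_i(143 − Y) − 44y_i, with Y = y_i + Σ_{j≠i} y_j.
First-order condition: 99 − 2y_i − Σ_{j≠i} y_j = 0.
Imposing symmetry (y_j = y for all j) turns Σ_{j≠i} y_j into 2y, so 99 = 4y and y = 24.75.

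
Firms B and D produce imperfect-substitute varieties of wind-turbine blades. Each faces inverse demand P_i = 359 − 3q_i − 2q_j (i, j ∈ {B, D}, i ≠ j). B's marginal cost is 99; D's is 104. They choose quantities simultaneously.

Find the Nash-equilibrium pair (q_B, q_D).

32.8125, 31.5625

Firm B's profit: π = q_B(359 − 3q_B − 2q_D) − 99q_B.
∂π/∂q_B = 260 − 6q_B − 2q_D = 0 ⇒ q_B = 130/3 − (1/3)q_D.
Similarly q_D = 42.5 − (1/3)q_B.
Solving the two reaction functions simultaneously: (1 − (−1/3)(−1/3))q_B = 130/3 − (1/3)·42.5, so (8/9)q_B = 175/6 and q_B = 32.8125.
Then q_D = 42.5 − (1/3)·32.8125 = 31.5625.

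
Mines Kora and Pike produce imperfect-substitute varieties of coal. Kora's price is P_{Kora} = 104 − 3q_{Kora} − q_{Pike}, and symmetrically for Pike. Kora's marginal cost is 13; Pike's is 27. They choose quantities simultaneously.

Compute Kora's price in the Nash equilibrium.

Mine Kora's profit: π = q_{Kora}(104 − 3q_{Kora} − q_{Pike}) − 13q_{Kora}.
∂π/∂q_{Kora} = 91 − 6q_{Kora} − q_{Pike} = 0 ⇒ q_{Kora} = 91/6 − (1/6)q_{Pike}.
Similarly q_{Pike} = 77/6 − (1/6)q_{Kora}.
Plugging q_{Pike} into Kora's best response: q_{Kora} = 91/6 − (1/6)(77/6 − (1/6)q_{Kora}) ⇒ (35/36)q_{Kora} = 469/36, so q_{Kora} = 13.4.
Then q_{Pike} = 77/6 − (1/6)·13.4 = 10.6.
P_{Kora} = 104 − 3·13.4 − 10.6 = 53.2.

53.2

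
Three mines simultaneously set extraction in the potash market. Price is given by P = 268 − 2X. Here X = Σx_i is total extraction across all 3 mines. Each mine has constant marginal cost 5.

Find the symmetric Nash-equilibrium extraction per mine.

A representative mine's profit is π_i = x_i(268 − 2X) − 5x_i, with X = x_i + Σ_{j≠i} x_j.
First-order condition: 263 − 4x_i − 2Σ_{j≠i} x_j = 0.
In a symmetric equilibrium every mine chooses the same x, so Σ_{j≠i} x_j = 2x. The condition becomes 263 − 8x = 0, giving x = 263/8 = 32.875.

32.875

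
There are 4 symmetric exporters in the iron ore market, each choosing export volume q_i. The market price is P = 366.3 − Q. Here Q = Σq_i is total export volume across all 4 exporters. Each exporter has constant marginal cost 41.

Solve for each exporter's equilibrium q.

65.06

A representative exporter's profit is π_i = q_i(366.3 − Q) − 41q_i, with Q = q_i + Σ_{j≠i} q_j.
First-order condition: 325.3 − 2q_i − Σ_{j≠i} q_j = 0.
With identical exporters, set every q_j = q: then 325.3 − 2q − 3q = 0, i.e. q = 325.3/5 = 65.06.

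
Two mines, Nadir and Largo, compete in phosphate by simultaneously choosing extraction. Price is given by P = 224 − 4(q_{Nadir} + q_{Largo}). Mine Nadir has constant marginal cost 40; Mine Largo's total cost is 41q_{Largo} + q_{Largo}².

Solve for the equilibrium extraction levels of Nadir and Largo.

Mine Nadir's profit: π = q_{Nadir}(224 − 4(q_{Nadir} + q_{Largo})) − 40q_{Nadir}.
∂π/∂q_{Nadir} = 184 − 8q_{Nadir} − 4q_{Largo} = 0, so q_{Nadir} = 23 − 0.5q_{Largo}.
For Largo: ∂π/∂q_{Largo} = 183 − 10q_{Largo} − 4q_{Nadir} = 0 ⇒ q_{Largo} = 18.3 − 0.4q_{Nadir}.
Substituting the second reaction function into the first: q_{Nadir} = 23 − 0.5(18.3 − 0.4q_{Nadir}), which gives 0.8q_{Nadir} = 13.85 ⇒ q_{Nadir} = 17.3125.
Then q_{Largo} = 18.3 − 0.4·17.3125 = 11.375.

17.3125, 11.375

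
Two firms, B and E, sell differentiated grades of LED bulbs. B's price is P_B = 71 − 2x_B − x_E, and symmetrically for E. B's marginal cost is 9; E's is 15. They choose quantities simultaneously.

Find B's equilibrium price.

34.6

Firm B's profit: π = x_B(71 − 2x_B − x_E) − 9x_B.
∂π/∂x_B = 62 − 4x_B − x_E = 0 ⇒ x_B = 15.5 − 0.25x_E.
Similarly x_E = 14 − 0.25x_B.
Plugging x_E into B's best response: x_B = 15.5 − 0.25(14 − 0.25x_B) ⇒ 0.9375x_B = 12, so x_B = 12.8.
Then x_E = 14 − 0.25·12.8 = 10.8.
P_B = 71 − 2·12.8 − 10.8 = 34.6.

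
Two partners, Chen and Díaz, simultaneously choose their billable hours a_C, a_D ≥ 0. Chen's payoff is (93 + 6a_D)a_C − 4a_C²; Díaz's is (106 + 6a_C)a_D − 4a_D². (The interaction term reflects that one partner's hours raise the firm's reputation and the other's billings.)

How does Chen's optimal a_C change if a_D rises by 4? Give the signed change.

3

Expanding Chen's payoff: 93a_C + 6a_Da_C − 4a_C².
∂π/∂a_C = 93 + 6a_D − 8a_C = 0, so a_C = 11.625 + 0.75a_D.
The reaction-function slope is 0.75, so a 4-unit rise in a_D moves a_C by 0.75 × 4 = 3. Chen's best response rises — the actions are strategic complements.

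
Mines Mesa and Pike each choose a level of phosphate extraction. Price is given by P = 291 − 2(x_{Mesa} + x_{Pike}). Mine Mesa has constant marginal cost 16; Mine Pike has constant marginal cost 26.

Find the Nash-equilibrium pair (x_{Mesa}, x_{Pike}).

47.5, 42.5

Mine Mesa's profit: π = x_{Mesa}(291 − 2(x_{Mesa} + x_{Pike})) − 16x_{Mesa}.
∂π/∂x_{Mesa} = 275 − 4x_{Mesa} − 2x_{Pike} = 0, so x_{Mesa} = 68.75 − 0.5x_{Pike}.
By the same steps for Pike: x_{Pike} = 66.25 − 0.5x_{Mesa}.
Solving the two reaction functions simultaneously: (1 − (−0.5)(−0.5))x_{Mesa} = 68.75 − 0.5·66.25, so 0.75x_{Mesa} = 35.625 and x_{Mesa} = 47.5.
Then x_{Pike} = 66.25 − 0.5·47.5 = 42.5.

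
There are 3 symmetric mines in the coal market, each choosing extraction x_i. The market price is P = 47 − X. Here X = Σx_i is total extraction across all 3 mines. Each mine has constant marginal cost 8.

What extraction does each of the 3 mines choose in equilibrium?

A representative mine's profit is π_i = x_i(47 − X) − 8x_i, with X = x_i + Σ_{j≠i} x_j.
First-order condition: 39 − 2x_i − Σ_{j≠i} x_j = 0.
Imposing symmetry (x_j = x for all j) turns Σ_{j≠i} x_j into 2x, so 39 = 4x and x = 9.75.

9.75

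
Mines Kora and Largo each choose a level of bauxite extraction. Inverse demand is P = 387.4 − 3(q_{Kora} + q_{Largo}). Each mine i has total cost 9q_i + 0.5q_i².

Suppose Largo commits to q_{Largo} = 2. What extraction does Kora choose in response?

53.2

Mine Kora's profit: π = q_{Kora}(387.4 − 3(q_{Kora} + q_{Largo})) − 9q_{Kora} − 0.5q_{Kora}².
∂π/∂q_{Kora} = 378.4 − 7q_{Kora} − 3q_{Largo} = 0, so q_{Kora} = 1892/35 − (3/7)q_{Largo}.
At q_{Largo} = 2: q_{Kora} = 1892/35 − (3/7)·2 = 53.2.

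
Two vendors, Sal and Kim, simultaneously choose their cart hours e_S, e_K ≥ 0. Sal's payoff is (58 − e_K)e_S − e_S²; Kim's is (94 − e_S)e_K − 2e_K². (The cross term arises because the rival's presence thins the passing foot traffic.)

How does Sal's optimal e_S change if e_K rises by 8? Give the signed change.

-4

Expanding Sal's payoff: 58e_S − e_Ke_S − e_S².
∂π/∂e_S = 58 − e_K − 2e_S = 0, so e_S = 29 − 0.5e_K.
The reaction-function slope is −0.5, so an 8-unit rise in e_K moves e_S by −0.5 × 8 = −4. Sal's best response falls — the actions are strategic substitutes.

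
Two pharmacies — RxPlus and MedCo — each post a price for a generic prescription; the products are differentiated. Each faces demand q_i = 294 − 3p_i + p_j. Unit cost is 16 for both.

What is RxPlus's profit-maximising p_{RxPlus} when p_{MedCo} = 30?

RxPlus's profit: π = (p_{RxPlus} − 16)(294 − 3p_{RxPlus} + p_{MedCo}).
∂π/∂p_{RxPlus} = 342 − 6p_{RxPlus} + p_{MedCo} = 0 ⇒ p_{RxPlus} = 57 + (1/6)p_{MedCo}.
At p_{MedCo} = 30: p_{RxPlus} = 57 + (1/6)·30 = 62.

62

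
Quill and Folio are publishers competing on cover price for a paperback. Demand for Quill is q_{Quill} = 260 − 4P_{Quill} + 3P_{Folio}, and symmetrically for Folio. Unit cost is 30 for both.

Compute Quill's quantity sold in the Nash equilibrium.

184

Quill's profit: π = (P_{Quill} − 30)(260 − 4P_{Quill} + 3P_{Folio}).
∂π/∂P_{Quill} = 380 − 8P_{Quill} + 3P_{Folio} = 0 ⇒ P_{Quill} = 47.5 + 0.375P_{Folio}.
The game is symmetric, so in equilibrium P_{Folio} = P_{Quill}: the reaction function gives 0.625P_{Quill} = 47.5, hence P_{Quill} = 76.
q_{Quill} = 260 − 4·76 + 3·76 = 184.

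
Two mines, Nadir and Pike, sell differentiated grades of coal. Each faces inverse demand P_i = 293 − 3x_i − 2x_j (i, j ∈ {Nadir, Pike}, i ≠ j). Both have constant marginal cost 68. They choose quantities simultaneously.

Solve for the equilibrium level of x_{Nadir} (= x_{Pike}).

Mine Nadir's profit: π = x_{Nadir}(293 − 3x_{Nadir} − 2x_{Pike}) − 68x_{Nadir}.
∂π/∂x_{Nadir} = 225 − 6x_{Nadir} − 2x_{Pike} = 0 ⇒ x_{Nadir} = 37.5 − (1/3)x_{Pike}.
The game is symmetric, so in equilibrium x_{Pike} = x_{Nadir}: the reaction function gives (4/3)x_{Nadir} = 37.5, hence x_{Nadir} = 28.125.

28.125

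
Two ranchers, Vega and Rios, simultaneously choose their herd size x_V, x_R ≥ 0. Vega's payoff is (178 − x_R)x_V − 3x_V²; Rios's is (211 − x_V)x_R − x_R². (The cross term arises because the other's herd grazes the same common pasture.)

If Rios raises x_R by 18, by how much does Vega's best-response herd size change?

Expanding Vega's payoff: 178x_V − x_Rx_V − 3x_V².
∂π/∂x_V = 178 − x_R − 6x_V = 0, so x_V = 89/3 − (1/6)x_R.
The reaction-function slope is −1/6, so an 18-unit rise in x_R moves x_V by −1/6 × 18 = −3. Vega's best response falls — the actions are strategic substitutes.

-3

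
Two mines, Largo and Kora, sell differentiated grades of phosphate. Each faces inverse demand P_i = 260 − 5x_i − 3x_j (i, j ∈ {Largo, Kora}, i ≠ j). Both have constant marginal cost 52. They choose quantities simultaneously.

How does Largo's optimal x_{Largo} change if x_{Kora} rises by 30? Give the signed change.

-9

Mine Largo's profit: π = x_{Largo}(260 − 5x_{Largo} − 3x_{Kora}) − 52x_{Largo}.
∂π/∂x_{Largo} = 208 − 10x_{Largo} − 3x_{Kora} = 0 ⇒ x_{Largo} = 20.8 − 0.3x_{Kora}.
The reaction-function slope is −0.3, so a 30-unit rise in x_{Kora} moves x_{Largo} by −0.3 × 30 = −9. Largo's best response falls — the actions are strategic substitutes.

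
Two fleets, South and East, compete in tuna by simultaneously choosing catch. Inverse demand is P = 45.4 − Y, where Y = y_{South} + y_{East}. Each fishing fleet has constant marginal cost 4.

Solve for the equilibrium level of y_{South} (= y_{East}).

Fishing fleet South's profit: π = y_{South}(45.4 − (y_{South} + y_{East})) − 4y_{South}.
∂π/∂y_{South} = 41.4 − 2y_{South} − y_{East} = 0, so y_{South} = 20.7 − 0.5y_{East}.
Setting y_{South} = y_{East} in the reaction function: y_{South} = 20.7 − 0.5y_{South}, so y_{South} = 20.7 / 1.5 = 13.8.

13.8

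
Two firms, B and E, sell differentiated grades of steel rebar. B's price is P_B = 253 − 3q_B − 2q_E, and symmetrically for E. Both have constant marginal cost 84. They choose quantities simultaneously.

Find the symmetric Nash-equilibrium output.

Firm B's profit: π = q_B(253 − 3q_B − 2q_E) − 84q_B.
∂π/∂q_B = 169 − 6q_B − 2q_E = 0 ⇒ q_B = 169/6 − (1/3)q_E.
Setting q_B = q_E in the reaction function: q_B = 169/6 − (1/3)q_B, so q_B = (169/6) / (4/3) = 21.125.

21.125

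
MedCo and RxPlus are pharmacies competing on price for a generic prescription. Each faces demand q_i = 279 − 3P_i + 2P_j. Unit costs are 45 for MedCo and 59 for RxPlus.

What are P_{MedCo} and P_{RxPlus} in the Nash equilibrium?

MedCo's profit: π = (P_{MedCo} − 45)(279 − 3P_{MedCo} + 2P_{RxPlus}).
∂π/∂P_{MedCo} = 414 − 6P_{MedCo} + 2P_{RxPlus} = 0 ⇒ P_{MedCo} = 69 + (1/3)P_{RxPlus}.
Similarly P_{RxPlus} = 76 + (1/3)P_{MedCo}.
Plugging P_{RxPlus} into MedCo's best response: P_{MedCo} = 69 + (1/3)(76 + (1/3)P_{MedCo}) ⇒ (8/9)P_{MedCo} = 283/3, so P_{MedCo} = 106.125.
Then P_{RxPlus} = 76 + (1/3)·106.125 = 111.375.

106.125, 111.375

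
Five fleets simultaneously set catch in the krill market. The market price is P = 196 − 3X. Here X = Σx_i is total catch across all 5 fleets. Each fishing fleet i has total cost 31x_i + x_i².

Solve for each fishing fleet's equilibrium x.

A representative fishing fleet's profit is π_i = x_i(196 − 3X) − 31x_i − x_i², with X = x_i + Σ_{j≠i} x_j.
First-order condition: 165 − 8x_i − 3Σ_{j≠i} x_j = 0.
Imposing symmetry (x_j = x for all j) turns Σ_{j≠i} x_j into 4x, so 165 = 20x and x = 8.25.

8.25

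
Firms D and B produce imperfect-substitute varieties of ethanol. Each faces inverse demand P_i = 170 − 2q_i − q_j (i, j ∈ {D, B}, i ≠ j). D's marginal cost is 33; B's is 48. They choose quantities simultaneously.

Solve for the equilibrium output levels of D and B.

Firm D's profit: π = q_D(170 − 2q_D − q_B) − 33q_D.
∂π/∂q_D = 137 − 4q_D − q_B = 0 ⇒ q_D = 34.25 − 0.25q_B.
Similarly q_B = 30.5 − 0.25q_D.
Plugging q_B into D's best response: q_D = 34.25 − 0.25(30.5 − 0.25q_D) ⇒ 0.9375q_D = 26.625, so q_D = 28.4.
Then q_B = 30.5 − 0.25·28.4 = 23.4.

28.4, 23.4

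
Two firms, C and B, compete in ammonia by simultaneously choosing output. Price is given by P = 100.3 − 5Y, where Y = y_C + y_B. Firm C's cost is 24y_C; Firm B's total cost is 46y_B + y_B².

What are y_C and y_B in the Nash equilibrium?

Firm C's profit: π = y_C(100.3 − 5(y_C + y_B)) − 24y_C.
∂π/∂y_C = 76.3 − 10y_C − 5y_B = 0, so y_C = 7.63 − 0.5y_B.
For B: ∂π/∂y_B = 54.3 − 12y_B − 5y_C = 0 ⇒ y_B = 4.525 − (5/12)y_C.
Substituting the second reaction function into the first: y_C = 7.63 − 0.5(4.525 − (5/12)y_C), which gives (19/24)y_C = 5.3675 ⇒ y_C = 6.78.
Then y_B = 4.525 − (5/12)·6.78 = 1.7.

6.78, 1.7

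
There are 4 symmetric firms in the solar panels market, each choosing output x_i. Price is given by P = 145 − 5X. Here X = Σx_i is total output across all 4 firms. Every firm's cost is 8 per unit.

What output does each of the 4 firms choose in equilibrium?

A representative firm's profit is π_i = x_i(145 − 5X) − 8x_i, with X = x_i + Σ_{j≠i} x_j.
First-order condition: 137 − 10x_i − 5Σ_{j≠i} x_j = 0.
Imposing symmetry (x_j = x for all j) turns Σ_{j≠i} x_j into 3x, so 137 = 25x and x = 5.48.

5.48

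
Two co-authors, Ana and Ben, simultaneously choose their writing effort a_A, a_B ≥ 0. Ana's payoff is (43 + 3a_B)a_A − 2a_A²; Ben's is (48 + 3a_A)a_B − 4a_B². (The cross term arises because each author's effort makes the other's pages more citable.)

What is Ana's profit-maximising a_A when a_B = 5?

14.5

Expanding Ana's payoff: 43a_A + 3a_Ba_A − 2a_A².
∂π/∂a_A = 43 + 3a_B − 4a_A = 0, so a_A = 10.75 + 0.75a_B.
At a_B = 5: a_A = 10.75 + 0.75·5 = 14.5.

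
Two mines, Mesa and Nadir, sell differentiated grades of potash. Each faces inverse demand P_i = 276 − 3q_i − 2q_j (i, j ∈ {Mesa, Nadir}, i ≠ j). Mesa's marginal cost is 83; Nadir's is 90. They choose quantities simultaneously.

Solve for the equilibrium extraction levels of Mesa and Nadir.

24.5625, 22.8125

Mine Mesa's profit: π = q_{Mesa}(276 − 3q_{Mesa} − 2q_{Nadir}) − 83q_{Mesa}.
∂π/∂q_{Mesa} = 193 − 6q_{Mesa} − 2q_{Nadir} = 0 ⇒ q_{Mesa} = 193/6 − (1/3)q_{Nadir}.
Similarly q_{Nadir} = 31 − (1/3)q_{Mesa}.
Plugging q_{Nadir} into Mesa's best response: q_{Mesa} = 193/6 − (1/3)(31 − (1/3)q_{Mesa}) ⇒ (8/9)q_{Mesa} = 131/6, so q_{Mesa} = 24.5625.
Then q_{Nadir} = 31 − (1/3)·24.5625 = 22.8125.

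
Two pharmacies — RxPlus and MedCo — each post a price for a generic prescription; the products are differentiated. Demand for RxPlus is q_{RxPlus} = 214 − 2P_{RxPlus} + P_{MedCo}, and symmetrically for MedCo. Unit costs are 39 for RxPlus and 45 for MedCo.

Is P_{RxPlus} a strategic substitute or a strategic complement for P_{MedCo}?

strategic complements

RxPlus's profit: π = (P_{RxPlus} − 39)(214 − 2P_{RxPlus} + P_{MedCo}).
∂π/∂P_{RxPlus} = 292 − 4P_{RxPlus} + P_{MedCo} = 0 ⇒ P_{RxPlus} = 73 + 0.25P_{MedCo}.
The best-response slope dP_{RxPlus}/dP_{MedCo} = 0.25 > 0: the reaction function is upward-sloping, so the choices are strategic complements.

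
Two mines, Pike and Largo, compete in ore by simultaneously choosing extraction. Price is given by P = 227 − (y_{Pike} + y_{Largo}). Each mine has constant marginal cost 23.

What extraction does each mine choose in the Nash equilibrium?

68

Mine Pike's profit: π = y_{Pike}(227 − (y_{Pike} + y_{Largo})) − 23y_{Pike}.
∂π/∂y_{Pike} = 204 − 2y_{Pike} − y_{Largo} = 0, so y_{Pike} = 102 − 0.5y_{Largo}.
The game is symmetric, so in equilibrium y_{Largo} = y_{Pike}: the reaction function gives 1.5y_{Pike} = 102, hence y_{Pike} = 68.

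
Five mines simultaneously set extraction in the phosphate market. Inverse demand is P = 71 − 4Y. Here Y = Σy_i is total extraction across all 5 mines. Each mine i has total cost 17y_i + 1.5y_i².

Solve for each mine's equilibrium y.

A representative mine's profit is π_i = y_i(71 − 4Y) − 17y_i − 1.5y_i², with Y = y_i + Σ_{j≠i} y_j.
First-order condition: 54 − 11y_i − 4Σ_{j≠i} y_j = 0.
Imposing symmetry (y_j = y for all j) turns Σ_{j≠i} y_j into 4y, so 54 = 27y and y = 2.

2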